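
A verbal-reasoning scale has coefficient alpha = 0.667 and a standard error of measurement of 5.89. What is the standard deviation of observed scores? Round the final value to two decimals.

σ = SEM·(1 − r)^(−1/2) ≈ 5.89*1.7329 ≈ 10.2069

10.21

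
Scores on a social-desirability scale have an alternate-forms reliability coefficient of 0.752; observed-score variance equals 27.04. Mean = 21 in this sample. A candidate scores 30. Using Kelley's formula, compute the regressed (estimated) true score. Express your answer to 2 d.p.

27.77

T̂ = r·X + (1 − r)·M = 0.7520×30 + 0.2480×21 = 22.5600 + 5.2080 ≃ 27.7680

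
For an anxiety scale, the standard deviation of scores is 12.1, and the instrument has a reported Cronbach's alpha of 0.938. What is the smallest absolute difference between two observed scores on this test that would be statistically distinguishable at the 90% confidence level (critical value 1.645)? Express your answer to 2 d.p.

SEM = 12.100 × √(1 − 0.938) = 12.100 × √0.062 ≃ 12.100 × 0.249 ≃ 3.013
SE_diff = SEM × √2 ≃ 3.013 × 1.414 ≃ 4.261
Minimum reliable difference = 1.645 × SE_diff ≃ 1.645 × 4.261 ≃ 7.009

7.01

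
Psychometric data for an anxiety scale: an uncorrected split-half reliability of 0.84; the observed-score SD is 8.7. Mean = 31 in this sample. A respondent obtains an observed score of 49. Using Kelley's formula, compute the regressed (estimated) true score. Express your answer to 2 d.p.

47.43

Full-length reliability (Spearman-Brown) = 2(0.84)/(1+0.84) ≈ 0.9130
T̂ = r·X + (1 − r)·M = 0.9130*49 + 0.0870*31 ≈ 44.7391 + 2.6957 ≈ 47.4348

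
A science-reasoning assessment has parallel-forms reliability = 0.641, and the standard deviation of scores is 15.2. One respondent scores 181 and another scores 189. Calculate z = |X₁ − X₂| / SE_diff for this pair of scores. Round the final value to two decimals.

0.62

SEM = 15.20000*√(1 − 0.64100) ≃ 9.10732
SE_diff = √2 * SEM ≃ 12.87970
z = |181 − 189| / 12.87970 = 8 / 12.87970 ≃ 0.62113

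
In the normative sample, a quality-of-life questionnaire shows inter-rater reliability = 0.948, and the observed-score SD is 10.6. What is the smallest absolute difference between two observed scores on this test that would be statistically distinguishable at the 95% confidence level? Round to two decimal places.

6.70

SEM = 10.600*√(1 − 0.948) ≃ 2.417
SE_diff = SEM * √2 ≃ 2.417 * 1.414 ≃ 3.418
Smallest detectable difference = 1.96*3.418 ≃ 6.700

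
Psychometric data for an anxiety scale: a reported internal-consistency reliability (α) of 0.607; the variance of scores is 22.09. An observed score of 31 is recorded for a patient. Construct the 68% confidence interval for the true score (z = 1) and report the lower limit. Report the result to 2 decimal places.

σ = 22.09^(1/2) = 4.7000
The standard error of measurement is 4.7000×√(1 − 0.6070) ≈ 4.7000×0.6269 ≈ 2.9464.
Half-width = 1×2.9464 ≈ 2.9464
Lower limit = 31 − 2.9464 ≈ 28.0536

28.05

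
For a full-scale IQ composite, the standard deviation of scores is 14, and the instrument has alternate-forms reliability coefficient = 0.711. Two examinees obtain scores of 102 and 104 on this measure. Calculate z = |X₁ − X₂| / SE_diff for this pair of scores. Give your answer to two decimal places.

0.19

SEM = 14.0000×√(1 − 0.7110) ≈ 7.5262
SE_diff = SEM × √2 ≈ 7.5262 × 1.4142 ≈ 10.6437
z = 2 / 10.6437 ≈ 0.1879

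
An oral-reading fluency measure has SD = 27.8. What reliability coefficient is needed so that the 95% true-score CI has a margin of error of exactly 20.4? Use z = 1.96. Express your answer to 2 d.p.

Required SEM = 20.4 / 1.96 ≈ 10.408
Required reliability = 1 − (SEM/SD)² = 1 − 0.140 ≈ 0.860

0.86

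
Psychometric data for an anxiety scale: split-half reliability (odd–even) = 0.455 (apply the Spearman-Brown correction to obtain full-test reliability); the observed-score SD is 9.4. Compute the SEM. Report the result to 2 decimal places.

Spearman-Brown: r = 2(0.455) / (1 + 0.455) = 0.9100 / 1.4550 ≈ 0.6254
SEM = 9.4000×√(1 − 0.6254) ≈ 5.7530

5.75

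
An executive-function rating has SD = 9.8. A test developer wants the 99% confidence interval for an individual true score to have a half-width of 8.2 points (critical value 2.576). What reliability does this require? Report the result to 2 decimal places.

Required SEM = 8.2 / 2.576 ≈ 3.183
Required reliability = 1 − (SEM/SD)² = 1 − 0.106 ≈ 0.894

0.89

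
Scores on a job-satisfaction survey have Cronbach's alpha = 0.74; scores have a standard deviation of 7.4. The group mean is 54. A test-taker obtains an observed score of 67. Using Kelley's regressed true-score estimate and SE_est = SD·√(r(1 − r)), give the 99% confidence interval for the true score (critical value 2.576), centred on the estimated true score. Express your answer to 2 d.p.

[55.26, 71.98]

T̂ = 0.7400(67) + 0.2600(54) ≈ 63.6200
SE_est = SD × √(r(1 − r)) = 7.4000 × √0.1924 ≈ 7.4000 × 0.4386 ≈ 3.2459
CI = 63.6200 ± 2.576 × 3.2459 → [55.2586, 71.9814]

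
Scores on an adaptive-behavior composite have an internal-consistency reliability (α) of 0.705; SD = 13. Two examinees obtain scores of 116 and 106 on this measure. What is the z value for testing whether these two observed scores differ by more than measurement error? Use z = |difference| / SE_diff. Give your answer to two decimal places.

SEM = 13.0000 * √(1 − 0.7050) = 13.0000 * √0.2950 ≈ 13.0000 * 0.5431 ≈ 7.0608
SE_diff = √2 * SEM ≈ 9.9855
z = 10 / 9.9855 ≈ 1.0015

1.00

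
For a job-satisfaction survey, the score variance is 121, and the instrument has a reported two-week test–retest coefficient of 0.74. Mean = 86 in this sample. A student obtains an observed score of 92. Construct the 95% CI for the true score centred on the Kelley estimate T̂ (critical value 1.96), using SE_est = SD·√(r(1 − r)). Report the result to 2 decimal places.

[80.98, 99.90]

SD = √121 = 11.000
T̂ = r·X + (1 − r)·M = 0.740×92 + 0.260×86 = 68.080 + 22.360 ≃ 90.440
SE_est = 11.000×√(0.740×0.260) ≃ 4.825
CI = 90.440 ± 1.96 × 4.825 → [80.983, 99.897]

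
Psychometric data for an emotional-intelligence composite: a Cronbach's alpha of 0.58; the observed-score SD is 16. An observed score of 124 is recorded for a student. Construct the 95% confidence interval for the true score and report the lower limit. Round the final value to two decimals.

103.68

SEM = 16.000*√(1 − 0.580) ≈ 10.369
1.96 * SEM ≈ 20.324
Lower bound: 124 − 20.324 = 103.676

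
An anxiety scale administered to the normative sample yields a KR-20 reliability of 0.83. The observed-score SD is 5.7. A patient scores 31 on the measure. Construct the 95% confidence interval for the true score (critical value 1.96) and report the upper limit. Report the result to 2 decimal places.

SEM = 5.70000 × √(1 − 0.83000) = 5.70000 × √0.17000 ≈ 5.70000 × 0.41231 ≈ 2.35017
Half-width = 1.96×2.35017 ≈ 4.60633
Upper bound: 31 + 4.60633 = 35.60633

35.61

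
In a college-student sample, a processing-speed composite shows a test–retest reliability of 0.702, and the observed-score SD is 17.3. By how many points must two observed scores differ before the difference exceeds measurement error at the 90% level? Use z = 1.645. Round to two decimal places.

The standard error of measurement is 17.300×√(1 − 0.702) ≈ 17.300×0.546 ≈ 9.444.
Standard error of the difference = 9.444·√2 ≈ 13.356
Minimum reliable difference = 1.645 × SE_diff ≈ 1.645 × 13.356 ≈ 21.970

21.97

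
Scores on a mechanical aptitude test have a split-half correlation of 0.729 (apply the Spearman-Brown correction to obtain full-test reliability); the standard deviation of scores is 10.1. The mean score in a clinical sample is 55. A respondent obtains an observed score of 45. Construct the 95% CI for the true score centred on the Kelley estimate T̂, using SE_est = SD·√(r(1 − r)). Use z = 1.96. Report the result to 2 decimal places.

r_full = 2·0.729 / (1 + 0.729) ≃ 0.84326
Estimated true score = 0.84326·45 + (1 − 0.84326)·55 ≃ 46.56738
SE_est = SD · √(r(1 − r)) = 10.10000 · √0.13217 ≃ 10.10000 · 0.36355 ≃ 3.67189
CI = 46.56738 ± 1.96 · 3.67189 → [39.37047, 53.76429]

[39.37, 53.76]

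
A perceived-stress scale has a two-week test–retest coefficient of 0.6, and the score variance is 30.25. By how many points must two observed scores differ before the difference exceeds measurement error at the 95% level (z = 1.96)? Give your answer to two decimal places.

9.64

σ = 30.25^(1/2) = 5.500
SEM = 5.500·√(1 − 0.600) ≈ 3.479
Standard error of the difference = 3.479·√2 ≈ 4.919
Minimum reliable difference = 1.96 · SE_diff ≈ 1.96 · 4.919 ≈ 9.642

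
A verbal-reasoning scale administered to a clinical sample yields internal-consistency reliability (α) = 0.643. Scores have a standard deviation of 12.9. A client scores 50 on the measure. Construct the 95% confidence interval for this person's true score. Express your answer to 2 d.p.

[34.89, 65.11]

SEM = 12.900 * √(1 − 0.643) = 12.900 * √0.357 ≃ 12.900 * 0.597 ≃ 7.708
Margin = 1.96 * 7.708 ≃ 15.107
95% CI: 50 ± 15.107 = [34.893, 65.107]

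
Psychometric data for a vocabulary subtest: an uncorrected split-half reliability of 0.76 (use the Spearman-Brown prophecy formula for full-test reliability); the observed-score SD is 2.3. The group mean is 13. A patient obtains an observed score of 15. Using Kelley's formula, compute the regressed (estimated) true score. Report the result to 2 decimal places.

14.73

Spearman-Brown: r = 2(0.76) / (1 + 0.76) = 1.5200 / 1.7600 ≈ 0.8636
T̂ = 0.8636(15) + 0.1364(13) ≈ 14.7273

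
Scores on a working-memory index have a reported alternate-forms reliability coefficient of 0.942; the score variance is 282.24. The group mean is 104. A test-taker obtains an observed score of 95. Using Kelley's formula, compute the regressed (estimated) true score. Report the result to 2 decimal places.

95.52

Estimated true score = 0.9420*95 + (1 − 0.9420)*104 ≈ 95.5220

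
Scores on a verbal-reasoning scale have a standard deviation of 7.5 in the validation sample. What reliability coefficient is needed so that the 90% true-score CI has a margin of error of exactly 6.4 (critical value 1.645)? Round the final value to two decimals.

0.73

Required SEM = 6.4 / 1.645 ≈ 3.89058
Required reliability = 1 − (SEM/SD)² = 1 − 0.26909 ≈ 0.73091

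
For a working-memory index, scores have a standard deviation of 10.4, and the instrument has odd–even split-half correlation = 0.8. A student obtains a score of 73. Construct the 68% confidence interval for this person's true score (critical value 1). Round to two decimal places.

[69.53, 76.47]

Spearman-Brown: r = 2(0.8) / (1 + 0.8) = 1.6000 / 1.8000 ≈ 0.8889
SEM = 10.4000 * √(1 − 0.8889) = 10.4000 * √0.1111 ≈ 10.4000 * 0.3333 ≈ 3.4667
1 * SEM ≈ 3.4667
68% CI: 73 ± 3.4667 = [69.5333, 76.4667]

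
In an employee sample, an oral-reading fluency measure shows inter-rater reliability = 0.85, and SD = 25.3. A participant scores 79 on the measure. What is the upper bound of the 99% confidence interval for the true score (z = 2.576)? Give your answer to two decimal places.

SEM = 25.300 · √(1 − 0.850) = 25.300 · √0.150 ≈ 25.300 · 0.387 ≈ 9.799
2.576 · SEM ≈ 25.241
Upper limit = 79 + 25.241 ≈ 104.241

104.24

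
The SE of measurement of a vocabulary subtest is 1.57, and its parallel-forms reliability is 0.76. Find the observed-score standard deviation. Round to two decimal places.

3.20

SD = SEM / √(1 − r) = 1.57 / √0.2400 ≃ 1.57 / 0.4899 ≃ 3.2047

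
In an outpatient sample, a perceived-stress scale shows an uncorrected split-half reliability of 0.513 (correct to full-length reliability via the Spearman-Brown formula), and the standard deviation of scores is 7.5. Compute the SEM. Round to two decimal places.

4.26

r_full = 2·0.513 / (1 + 0.513) ≈ 0.678
SEM = 7.500 × √(1 − 0.678) = 7.500 × √0.322 ≈ 7.500 × 0.567 ≈ 4.255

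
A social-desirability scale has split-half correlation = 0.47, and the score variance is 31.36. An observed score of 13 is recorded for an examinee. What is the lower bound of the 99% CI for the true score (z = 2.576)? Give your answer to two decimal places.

σ = 31.36^(1/2) = 5.600
Spearman-Brown: r = 2(0.47) / (1 + 0.47) = 0.940 / 1.470 ≈ 0.639
The standard error of measurement is 5.600·√(1 − 0.639) ≈ 5.600·0.600 ≈ 3.363.
Half-width = 2.576·3.363 ≈ 8.662
Lower limit = 13 − 8.662 ≈ 4.338

4.34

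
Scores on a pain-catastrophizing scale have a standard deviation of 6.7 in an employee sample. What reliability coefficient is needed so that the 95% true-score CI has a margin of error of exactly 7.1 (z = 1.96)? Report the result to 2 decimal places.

Required SEM = 7.1 / 1.96 ≈ 3.62245
Required reliability = 1 − (SEM/SD)² = 1 − 0.29232 ≈ 0.70768

0.71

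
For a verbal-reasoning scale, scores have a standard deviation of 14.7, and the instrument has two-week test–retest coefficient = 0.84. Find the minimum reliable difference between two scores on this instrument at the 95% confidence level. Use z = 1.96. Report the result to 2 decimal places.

16.30

SEM = 14.700·√(1 − 0.840) ≈ 5.880
Standard error of the difference = 5.880·√2 ≈ 8.316
Smallest detectable difference = 1.96·8.316 ≈ 16.299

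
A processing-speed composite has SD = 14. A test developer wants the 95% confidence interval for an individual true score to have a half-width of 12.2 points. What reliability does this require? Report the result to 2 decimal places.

0.80

SEM needed = half-width / z = 12.2/1.96 ≈ 6.224
Required reliability = 1 − (SEM/SD)² = 1 − 0.198 ≈ 0.802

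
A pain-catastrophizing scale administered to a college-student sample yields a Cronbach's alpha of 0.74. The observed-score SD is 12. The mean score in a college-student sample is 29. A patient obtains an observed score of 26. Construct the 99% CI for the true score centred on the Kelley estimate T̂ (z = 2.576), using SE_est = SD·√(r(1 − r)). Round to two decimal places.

T̂ = 0.740(26) + 0.260(29) ≃ 26.780
SE_est = 12.000·√[r(1 − r)] ≃ 5.264
99% CI: 26.780 ± 13.559 ≃ (13.221, 40.339)

[13.22, 40.34]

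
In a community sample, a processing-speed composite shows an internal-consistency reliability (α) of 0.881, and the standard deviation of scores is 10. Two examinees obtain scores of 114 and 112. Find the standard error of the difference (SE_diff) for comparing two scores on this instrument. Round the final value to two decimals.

4.88

The standard error of measurement is 10.000×√(1 − 0.881) ≈ 10.000×0.345 ≈ 3.450.
Standard error of the difference = 3.450·√2 ≈ 4.879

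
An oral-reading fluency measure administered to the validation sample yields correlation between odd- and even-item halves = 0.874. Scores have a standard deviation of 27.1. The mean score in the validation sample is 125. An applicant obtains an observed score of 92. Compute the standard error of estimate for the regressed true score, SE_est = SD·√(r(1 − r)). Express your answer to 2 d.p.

Spearman-Brown: r = 2(0.874) / (1 + 0.874) = 1.748 / 1.874 ≈ 0.933
SE_est = SD × √(r(1 − r)) = 27.100 × √0.063 ≈ 27.100 × 0.250 ≈ 6.787

6.79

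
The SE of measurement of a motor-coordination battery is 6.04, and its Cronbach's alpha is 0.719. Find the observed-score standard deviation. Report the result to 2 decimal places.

SD = 6.04 / √(1 − 0.719) ≃ 11.3942

11.39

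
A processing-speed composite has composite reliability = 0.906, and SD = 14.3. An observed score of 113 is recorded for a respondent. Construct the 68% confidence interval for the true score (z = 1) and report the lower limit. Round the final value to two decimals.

SEM = 14.3000 × √(1 − 0.9060) = 14.3000 × √0.0940 ≈ 14.3000 × 0.3066 ≈ 4.3843
1 × SEM ≈ 4.3843
Lower bound: 113 − 4.3843 = 108.6157

108.62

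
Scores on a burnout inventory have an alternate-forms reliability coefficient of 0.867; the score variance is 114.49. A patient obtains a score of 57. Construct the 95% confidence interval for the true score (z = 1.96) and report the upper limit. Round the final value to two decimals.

64.65

SD = √114.49 = 10.700
SEM = 10.700 × √(1 − 0.867) = 10.700 × √0.133 ≈ 10.700 × 0.365 ≈ 3.902
Half-width = 1.96×3.902 ≈ 7.648
Upper bound: 57 + 7.648 = 64.648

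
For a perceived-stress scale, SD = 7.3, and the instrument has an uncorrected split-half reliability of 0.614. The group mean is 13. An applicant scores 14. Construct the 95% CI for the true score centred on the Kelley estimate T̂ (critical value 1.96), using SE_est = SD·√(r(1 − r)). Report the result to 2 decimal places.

r_full = 2·0.614 / (1 + 0.614) ≈ 0.761
T̂ = r·X + (1 − r)·M = 0.761×14 + 0.239×13 ≈ 10.652 + 3.109 ≈ 13.761
SE_est = SD × √(r(1 − r)) = 7.300 × √0.182 ≈ 7.300 × 0.427 ≈ 3.114
95% CI: 13.761 ± 6.103 ≈ (7.657, 19.864)

[7.66, 19.86]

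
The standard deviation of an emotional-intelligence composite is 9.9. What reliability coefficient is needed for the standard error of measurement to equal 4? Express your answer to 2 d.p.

r = 1 − (4.00000/9.9)² ≈ 1 − 0.16325 ≈ 0.83675

0.84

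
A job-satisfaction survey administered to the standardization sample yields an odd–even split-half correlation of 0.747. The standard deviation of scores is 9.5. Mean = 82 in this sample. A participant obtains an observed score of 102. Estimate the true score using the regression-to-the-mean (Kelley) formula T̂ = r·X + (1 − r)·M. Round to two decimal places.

Spearman-Brown: r = 2(0.747) / (1 + 0.747) = 1.4940 / 1.7470 ≈ 0.8552
T̂ = r·X + (1 − r)·M = 0.8552·102 + 0.1448·82 ≈ 87.2284 + 11.8752 ≈ 99.1036

99.10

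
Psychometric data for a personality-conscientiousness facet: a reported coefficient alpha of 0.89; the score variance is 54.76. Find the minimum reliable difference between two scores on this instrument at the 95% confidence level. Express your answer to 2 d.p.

σ = 54.76^(1/2) = 7.4000
SEM = 7.4000*√(1 − 0.8900) ≈ 2.4543
SE_diff = SEM * √2 ≈ 2.4543 * 1.4142 ≈ 3.4709
Minimum reliable difference = 1.96 * SE_diff ≈ 1.96 * 3.4709 ≈ 6.8030

6.80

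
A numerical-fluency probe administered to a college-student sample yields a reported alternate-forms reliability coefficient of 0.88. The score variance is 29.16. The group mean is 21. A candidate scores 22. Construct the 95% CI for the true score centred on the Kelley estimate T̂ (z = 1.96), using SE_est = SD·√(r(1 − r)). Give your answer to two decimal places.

σ = 29.16^(1/2) = 5.400
T̂ = 0.880(22) + 0.120(21) ≈ 21.880
SE_est = 5.400·√[r(1 − r)] ≈ 1.755
CI = 21.880 ± 1.96 · 1.755 → [18.441, 25.319]

[18.44, 25.32]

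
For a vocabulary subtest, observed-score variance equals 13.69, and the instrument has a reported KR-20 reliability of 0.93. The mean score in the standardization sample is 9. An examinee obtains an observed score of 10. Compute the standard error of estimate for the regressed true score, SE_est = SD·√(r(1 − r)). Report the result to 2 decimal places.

0.94

SD = √13.69 = 3.7000
SE_est = 3.7000·√[r(1 − r)] ≈ 0.9440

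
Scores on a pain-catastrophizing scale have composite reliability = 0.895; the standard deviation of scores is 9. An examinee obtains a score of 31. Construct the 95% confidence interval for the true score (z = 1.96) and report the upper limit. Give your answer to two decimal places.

The standard error of measurement is 9.000×√(1 − 0.895) ≈ 9.000×0.324 ≈ 2.916.
1.96 × SEM ≈ 5.716
Upper bound: 31 + 5.716 = 36.716

36.72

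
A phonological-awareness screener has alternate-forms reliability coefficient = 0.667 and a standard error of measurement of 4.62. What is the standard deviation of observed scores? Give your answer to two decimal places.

SD = 4.62 / √(1 − 0.667) ≃ 8.0061

8.01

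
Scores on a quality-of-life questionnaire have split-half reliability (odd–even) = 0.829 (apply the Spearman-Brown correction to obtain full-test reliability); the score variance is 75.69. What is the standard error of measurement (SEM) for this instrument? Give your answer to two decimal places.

2.66

SD = √75.69 ≈ 8.7000
Full-length reliability (Spearman-Brown) = 2(0.829)/(1+0.829) ≈ 0.9065
SEM = 8.7000 * √(1 − 0.9065) = 8.7000 * √0.0935 ≈ 8.7000 * 0.3058 ≈ 2.6602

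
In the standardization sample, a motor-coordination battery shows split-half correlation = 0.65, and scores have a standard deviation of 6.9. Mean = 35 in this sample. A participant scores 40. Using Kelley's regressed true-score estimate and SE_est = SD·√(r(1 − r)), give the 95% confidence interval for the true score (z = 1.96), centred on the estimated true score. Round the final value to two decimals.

r_full = 2·0.65 / (1 + 0.65) ≈ 0.788
T̂ = 0.788(40) + 0.212(35) ≈ 38.939
SE_est = SD · √(r(1 − r)) = 6.900 · √0.167 ≈ 6.900 · 0.409 ≈ 2.821
95% CI: 38.939 ± 5.529 ≈ (33.411, 44.468)

[33.41, 44.47]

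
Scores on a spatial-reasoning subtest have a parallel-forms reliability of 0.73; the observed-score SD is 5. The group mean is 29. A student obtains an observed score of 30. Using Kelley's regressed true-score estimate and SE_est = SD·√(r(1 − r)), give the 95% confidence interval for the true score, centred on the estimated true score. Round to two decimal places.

T̂ = 0.730(30) + 0.270(29) ≈ 29.730
SE_est = SD × √(r(1 − r)) = 5.000 × √0.197 ≈ 5.000 × 0.444 ≈ 2.220
CI = 29.730 ± 1.96 × 2.220 → [25.379, 34.081]

[25.38, 34.08]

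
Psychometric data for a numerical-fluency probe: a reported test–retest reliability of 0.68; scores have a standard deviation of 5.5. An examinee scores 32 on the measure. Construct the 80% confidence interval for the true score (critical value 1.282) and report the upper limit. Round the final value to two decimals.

SEM = 5.5000·√(1 − 0.6800) ≈ 3.1113
Margin = 1.282 · 3.1113 ≈ 3.9886
Upper bound: 32 + 3.9886 = 35.9886

35.99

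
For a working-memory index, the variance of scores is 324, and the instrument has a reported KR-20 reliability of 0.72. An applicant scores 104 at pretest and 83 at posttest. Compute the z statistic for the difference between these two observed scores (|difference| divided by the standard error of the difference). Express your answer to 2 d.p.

1.56

SD = √324 = 18.000
The standard error of measurement is 18.000*√(1 − 0.720) ≈ 18.000*0.529 ≈ 9.525.
SE_diff = √2 * SEM ≈ 13.470
z = 21 / 13.470 ≈ 1.559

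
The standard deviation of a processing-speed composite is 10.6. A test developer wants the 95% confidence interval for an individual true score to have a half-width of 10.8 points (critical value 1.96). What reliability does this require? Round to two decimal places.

Required SEM = 10.8 / 1.96 ≈ 5.5102
Required reliability = 1 − (SEM/SD)² = 1 − 0.2702 ≈ 0.7298

0.73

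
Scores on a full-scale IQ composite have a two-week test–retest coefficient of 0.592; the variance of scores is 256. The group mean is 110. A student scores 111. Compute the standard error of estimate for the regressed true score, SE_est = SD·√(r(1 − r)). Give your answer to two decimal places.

SD = √256 = 16.00000
SE_est = SD × √(r(1 − r)) = 16.00000 × √0.24154 ≈ 16.00000 × 0.49146 ≈ 7.86341

7.86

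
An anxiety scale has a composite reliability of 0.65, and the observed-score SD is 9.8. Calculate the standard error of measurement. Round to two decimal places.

5.80

SEM = 9.8000 · √(1 − 0.6500) = 9.8000 · √0.3500 ≈ 9.8000 · 0.5916 ≈ 5.7978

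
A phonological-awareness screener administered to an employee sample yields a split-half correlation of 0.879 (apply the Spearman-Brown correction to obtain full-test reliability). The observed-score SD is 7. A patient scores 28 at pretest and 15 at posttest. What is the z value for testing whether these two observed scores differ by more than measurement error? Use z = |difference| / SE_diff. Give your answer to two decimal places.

5.17

Full-length reliability (Spearman-Brown) = 2(0.879)/(1+0.879) ≈ 0.93560
SEM = 7.00000 × √(1 − 0.93560) = 7.00000 × √0.06440 ≈ 7.00000 × 0.25376 ≈ 1.77635
Standard error of the difference = 1.77635·√2 ≈ 2.51213
z = |28 − 15| / 2.51213 = 13 / 2.51213 ≈ 5.17489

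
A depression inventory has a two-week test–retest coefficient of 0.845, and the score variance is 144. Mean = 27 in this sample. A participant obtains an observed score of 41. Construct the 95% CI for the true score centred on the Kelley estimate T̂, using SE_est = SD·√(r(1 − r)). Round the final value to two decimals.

[30.32, 47.34]

SD = √144 = 12.0000
Estimated true score = 0.8450×41 + (1 − 0.8450)×27 ≈ 38.8300
SE_est = 12.0000·√[r(1 − r)] ≈ 4.3429
95% CI: 38.8300 ± 8.5120 ≈ (30.3180, 47.3420)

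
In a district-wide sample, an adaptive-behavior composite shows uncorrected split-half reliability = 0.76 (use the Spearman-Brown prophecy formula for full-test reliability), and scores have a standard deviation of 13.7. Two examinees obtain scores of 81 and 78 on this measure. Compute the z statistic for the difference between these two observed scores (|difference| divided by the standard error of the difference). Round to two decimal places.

Full-length reliability (Spearman-Brown) = 2(0.76)/(1+0.76) ≃ 0.864
SEM = 13.700 * √(1 − 0.864) = 13.700 * √0.136 ≃ 13.700 * 0.369 ≃ 5.059
SE_diff = SEM * √2 ≃ 5.059 * 1.414 ≃ 7.155
z = |81 − 78| / 7.155 = 3 / 7.155 ≃ 0.419

0.42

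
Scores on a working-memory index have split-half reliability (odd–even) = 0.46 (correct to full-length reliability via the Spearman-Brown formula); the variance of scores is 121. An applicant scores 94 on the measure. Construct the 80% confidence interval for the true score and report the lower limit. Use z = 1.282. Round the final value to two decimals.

SD = √121 = 11.0000
Spearman-Brown: r = 2(0.46) / (1 + 0.46) = 0.9200 / 1.4600 ≈ 0.6301
SEM = 11.0000×√(1 − 0.6301) ≈ 6.6898
Half-width = 1.282×6.6898 ≈ 8.5763
Lower bound: 94 − 8.5763 = 85.4237

85.42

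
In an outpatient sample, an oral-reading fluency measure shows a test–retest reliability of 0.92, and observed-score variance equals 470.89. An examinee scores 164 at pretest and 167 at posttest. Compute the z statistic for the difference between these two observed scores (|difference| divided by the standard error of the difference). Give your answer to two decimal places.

SD = √470.89 = 21.7000
SEM = 21.7000×√(1 − 0.9200) ≈ 6.1377
SE_diff = SEM × √2 ≈ 6.1377 × 1.4142 ≈ 8.6800
z = |164 − 167| / 8.6800 = 3 / 8.6800 ≈ 0.3456

0.35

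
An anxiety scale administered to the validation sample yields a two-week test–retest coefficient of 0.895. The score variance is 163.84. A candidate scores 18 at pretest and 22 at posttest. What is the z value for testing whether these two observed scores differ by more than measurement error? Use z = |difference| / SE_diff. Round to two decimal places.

0.68

SD = √163.84 ≃ 12.8000
The standard error of measurement is 12.8000*√(1 − 0.8950) ≃ 12.8000*0.3240 ≃ 4.1477.
SE_diff = √2 * SEM ≃ 5.8657
z = 4 / 5.8657 ≃ 0.6819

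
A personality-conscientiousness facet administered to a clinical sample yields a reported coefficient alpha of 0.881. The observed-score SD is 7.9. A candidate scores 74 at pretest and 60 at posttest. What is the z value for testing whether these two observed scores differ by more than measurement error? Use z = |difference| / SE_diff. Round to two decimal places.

3.63

SEM = 7.900 × √(1 − 0.881) = 7.900 × √0.119 ≃ 7.900 × 0.345 ≃ 2.725
SE_diff = √2 × SEM ≃ 3.854
z = |74 − 60| / 3.854 = 14 / 3.854 ≃ 3.633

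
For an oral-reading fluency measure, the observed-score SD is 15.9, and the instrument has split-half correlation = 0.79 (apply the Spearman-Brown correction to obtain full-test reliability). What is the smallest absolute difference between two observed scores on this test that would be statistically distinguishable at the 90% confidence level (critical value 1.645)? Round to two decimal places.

r_full = 2·0.79 / (1 + 0.79) ≈ 0.883
SEM = 15.900 · √(1 − 0.883) = 15.900 · √0.117 ≈ 15.900 · 0.343 ≈ 5.446
Standard error of the difference = 5.446·√2 ≈ 7.702
Minimum reliable difference = 1.645 · SE_diff ≈ 1.645 · 7.702 ≈ 12.670

12.67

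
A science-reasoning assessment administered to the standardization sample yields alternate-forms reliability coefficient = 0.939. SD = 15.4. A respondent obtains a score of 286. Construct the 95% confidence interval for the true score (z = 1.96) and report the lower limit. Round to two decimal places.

278.55

The standard error of measurement is 15.400*√(1 − 0.939) ≈ 15.400*0.247 ≈ 3.804.
Half-width = 1.96*3.804 ≈ 7.455
Lower limit = 286 − 7.455 ≈ 278.545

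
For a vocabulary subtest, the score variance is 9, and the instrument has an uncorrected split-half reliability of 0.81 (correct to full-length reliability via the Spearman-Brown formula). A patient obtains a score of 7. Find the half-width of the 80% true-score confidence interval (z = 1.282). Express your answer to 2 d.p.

1.25

σ = 9^(1/2) = 3.0000
Spearman-Brown: r = 2(0.81) / (1 + 0.81) = 1.6200 / 1.8100 ≈ 0.8950
SEM = 3.0000 × √(1 − 0.8950) = 3.0000 × √0.1050 ≈ 3.0000 × 0.3240 ≈ 0.9720
Margin = 1.282 × 0.9720 ≈ 1.2461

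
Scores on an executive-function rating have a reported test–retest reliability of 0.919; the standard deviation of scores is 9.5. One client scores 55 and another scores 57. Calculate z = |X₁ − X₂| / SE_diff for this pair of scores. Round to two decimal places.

SEM = 9.50000 · √(1 − 0.91900) = 9.50000 · √0.08100 ≈ 9.50000 · 0.28460 ≈ 2.70375
Standard error of the difference = 2.70375·√2 ≈ 3.82368
z = 2 / 3.82368 ≈ 0.52306

0.52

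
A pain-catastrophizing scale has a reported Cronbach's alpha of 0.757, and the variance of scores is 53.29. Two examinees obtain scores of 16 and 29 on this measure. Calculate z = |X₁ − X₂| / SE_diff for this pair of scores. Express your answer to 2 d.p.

SD = √53.29 = 7.3000
SEM = 7.3000*√(1 − 0.7570) ≈ 3.5985
SE_diff = √2 * SEM ≈ 5.0891
z = |16 − 29| / 5.0891 = 13 / 5.0891 ≈ 2.5545

2.55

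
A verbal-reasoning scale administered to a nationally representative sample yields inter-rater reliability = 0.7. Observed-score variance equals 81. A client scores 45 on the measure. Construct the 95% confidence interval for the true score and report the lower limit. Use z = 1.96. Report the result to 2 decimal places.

35.34

σ = 81^(1/2) = 9.000
SEM = 9.000 × √(1 − 0.700) = 9.000 × √0.300 ≈ 9.000 × 0.548 ≈ 4.930
Margin = 1.96 × 4.930 ≈ 9.662
Lower limit = 45 − 9.662 ≈ 35.338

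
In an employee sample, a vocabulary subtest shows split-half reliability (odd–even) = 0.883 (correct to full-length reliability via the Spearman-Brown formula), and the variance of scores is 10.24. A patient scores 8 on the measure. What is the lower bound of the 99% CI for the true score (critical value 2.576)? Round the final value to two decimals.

SD = √10.24 ≈ 3.20000
Full-length reliability (Spearman-Brown) = 2(0.883)/(1+0.883) ≈ 0.93787
The standard error of measurement is 3.20000*√(1 − 0.93787) ≈ 3.20000*0.24927 ≈ 0.79766.
Margin = 2.576 * 0.79766 ≈ 2.05477
Lower limit = 8 − 2.05477 ≈ 5.94523

5.95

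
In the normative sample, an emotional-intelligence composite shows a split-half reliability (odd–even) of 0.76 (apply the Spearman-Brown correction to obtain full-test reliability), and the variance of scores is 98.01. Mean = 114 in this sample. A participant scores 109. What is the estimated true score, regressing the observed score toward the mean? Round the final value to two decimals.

109.68

Spearman-Brown: r = 2(0.76) / (1 + 0.76) = 1.520 / 1.760 ≈ 0.864
T̂ = 0.864(109) + 0.136(114) ≈ 109.682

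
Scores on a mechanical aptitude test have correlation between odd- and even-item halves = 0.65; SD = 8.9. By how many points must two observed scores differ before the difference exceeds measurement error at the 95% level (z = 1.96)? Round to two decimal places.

Spearman-Brown: r = 2(0.65) / (1 + 0.65) = 1.300 / 1.650 ≈ 0.788
SEM = 8.900 × √(1 − 0.788) = 8.900 × √0.212 ≈ 8.900 × 0.461 ≈ 4.099
SE_diff = √2 × SEM ≈ 5.797
Minimum reliable difference = 1.96 × SE_diff ≈ 1.96 × 5.797 ≈ 11.362

11.36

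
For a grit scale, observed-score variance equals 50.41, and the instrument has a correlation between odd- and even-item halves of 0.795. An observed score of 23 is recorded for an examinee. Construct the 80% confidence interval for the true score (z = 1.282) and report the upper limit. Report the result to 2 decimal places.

σ = 50.41^(1/2) = 7.10000
r_full = 2·0.795 / (1 + 0.795) ≃ 0.88579
SEM = 7.10000 * √(1 − 0.88579) = 7.10000 * √0.11421 ≃ 7.10000 * 0.33794 ≃ 2.39940
Half-width = 1.282*2.39940 ≃ 3.07603
Upper limit = 23 + 3.07603 ≃ 26.07603

26.08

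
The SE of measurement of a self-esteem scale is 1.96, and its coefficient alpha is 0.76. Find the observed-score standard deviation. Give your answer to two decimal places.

4.00

SD = SEM / √(1 − r) = 1.96 / √0.2400 ≈ 1.96 / 0.4899 ≈ 4.0008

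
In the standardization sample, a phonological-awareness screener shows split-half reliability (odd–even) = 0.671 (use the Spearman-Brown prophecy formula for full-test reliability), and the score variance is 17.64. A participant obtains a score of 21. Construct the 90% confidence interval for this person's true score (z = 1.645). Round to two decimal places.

[17.93, 24.07]

σ = 17.64^(1/2) = 4.20000
Spearman-Brown: r = 2(0.671) / (1 + 0.671) = 1.34200 / 1.67100 ≈ 0.80311
SEM = 4.20000 × √(1 − 0.80311) = 4.20000 × √0.19689 ≈ 4.20000 × 0.44372 ≈ 1.86363
1.645 × SEM ≈ 3.06567
CI = 21 ± 3.06567 → [17.93433, 24.06567]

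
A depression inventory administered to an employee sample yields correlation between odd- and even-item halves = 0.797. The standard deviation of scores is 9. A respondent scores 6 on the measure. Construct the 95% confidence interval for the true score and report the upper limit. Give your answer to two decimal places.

r_full = 2·0.797 / (1 + 0.797) ≈ 0.887
SEM = 9.000 × √(1 − 0.887) = 9.000 × √0.113 ≈ 9.000 × 0.336 ≈ 3.025
1.96 × SEM ≈ 5.929
Upper limit = 6 + 5.929 ≈ 11.929

11.93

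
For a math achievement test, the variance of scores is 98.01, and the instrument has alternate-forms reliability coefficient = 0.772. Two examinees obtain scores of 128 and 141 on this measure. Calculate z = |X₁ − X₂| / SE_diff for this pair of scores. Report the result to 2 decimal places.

1.94

SD = √98.01 ≈ 9.9000
SEM = 9.9000 × √(1 − 0.7720) = 9.9000 × √0.2280 ≈ 9.9000 × 0.4775 ≈ 4.7272
Standard error of the difference = 4.7272·√2 ≈ 6.6852
z = |128 − 141| / 6.6852 = 13 / 6.6852 ≈ 1.9446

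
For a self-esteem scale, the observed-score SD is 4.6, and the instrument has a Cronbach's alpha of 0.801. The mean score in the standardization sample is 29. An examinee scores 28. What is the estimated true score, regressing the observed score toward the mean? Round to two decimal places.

Estimated true score = 0.80100×28 + (1 − 0.80100)×29 ≃ 28.19900

28.20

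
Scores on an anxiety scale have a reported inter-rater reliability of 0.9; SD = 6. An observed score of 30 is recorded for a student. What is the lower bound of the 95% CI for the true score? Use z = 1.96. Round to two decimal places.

26.28

SEM = 6.000*√(1 − 0.900) ≈ 1.897
1.96 * SEM ≈ 3.719
Lower limit = 30 − 3.719 ≈ 26.281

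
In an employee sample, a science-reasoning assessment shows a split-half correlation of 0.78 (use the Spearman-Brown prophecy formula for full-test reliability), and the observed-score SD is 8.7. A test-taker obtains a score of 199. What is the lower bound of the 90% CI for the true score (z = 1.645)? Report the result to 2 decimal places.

r_full = 2·0.78 / (1 + 0.78) ≃ 0.87640
SEM = 8.70000 × √(1 − 0.87640) = 8.70000 × √0.12360 ≃ 8.70000 × 0.35156 ≃ 3.05859
Half-width = 1.645×3.05859 ≃ 5.03137
Lower bound: 199 − 5.03137 = 193.96863

193.97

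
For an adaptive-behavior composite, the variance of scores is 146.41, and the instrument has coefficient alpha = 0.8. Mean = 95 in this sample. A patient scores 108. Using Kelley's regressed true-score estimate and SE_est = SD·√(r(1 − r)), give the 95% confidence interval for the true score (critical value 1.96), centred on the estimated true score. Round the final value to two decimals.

SD = √146.41 ≈ 12.1000
T̂ = r·X + (1 − r)·M = 0.8000*108 + 0.2000*95 = 86.4000 + 19.0000 ≈ 105.4000
SE_est = SD * √(r(1 − r)) = 12.1000 * √0.1600 ≈ 12.1000 * 0.4000 ≈ 4.8400
CI = 105.4000 ± 1.96 * 4.8400 → [95.9136, 114.8864]

[95.91, 114.89]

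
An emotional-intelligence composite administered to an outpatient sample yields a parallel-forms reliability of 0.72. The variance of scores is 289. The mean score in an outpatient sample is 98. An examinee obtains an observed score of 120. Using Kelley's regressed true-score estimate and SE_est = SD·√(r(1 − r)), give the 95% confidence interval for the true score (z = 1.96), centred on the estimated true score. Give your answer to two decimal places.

[98.88, 128.80]

SD = √289 ≃ 17.00000
Estimated true score = 0.72000*120 + (1 − 0.72000)*98 ≃ 113.84000
SE_est = 17.00000·√[r(1 − r)] ≃ 7.63298
CI = 113.84000 ± 1.96 * 7.63298 → [98.87936, 128.80064]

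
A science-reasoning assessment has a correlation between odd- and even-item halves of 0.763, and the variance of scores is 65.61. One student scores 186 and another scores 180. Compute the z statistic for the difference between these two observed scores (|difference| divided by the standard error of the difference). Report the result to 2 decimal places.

1.43

σ = 65.61^(1/2) = 8.10000
Full-length reliability (Spearman-Brown) = 2(0.763)/(1+0.763) ≈ 0.86557
SEM = 8.10000·√(1 − 0.86557) ≈ 2.96984
SE_diff = √2 · SEM ≈ 4.19999
z = |186 − 180| / 4.19999 = 6 / 4.19999 ≈ 1.42858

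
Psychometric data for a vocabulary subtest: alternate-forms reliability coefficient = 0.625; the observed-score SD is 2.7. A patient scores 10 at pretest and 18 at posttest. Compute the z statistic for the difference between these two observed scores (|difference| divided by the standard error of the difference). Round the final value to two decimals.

3.42

SEM = 2.7000 * √(1 − 0.6250) = 2.7000 * √0.3750 ≈ 2.7000 * 0.6124 ≈ 1.6534
Standard error of the difference = 1.6534·√2 ≈ 2.3383
z = 8 / 2.3383 ≈ 3.4213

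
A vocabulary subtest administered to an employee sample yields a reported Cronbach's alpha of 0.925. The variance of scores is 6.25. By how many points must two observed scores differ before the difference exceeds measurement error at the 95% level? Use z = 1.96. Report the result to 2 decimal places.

SD = √6.25 = 2.50000
SEM = 2.50000 × √(1 − 0.92500) = 2.50000 × √0.07500 ≈ 2.50000 × 0.27386 ≈ 0.68465
SE_diff = √2 × SEM ≈ 0.96825
Smallest detectable difference = 1.96×0.96825 ≈ 1.89776

1.90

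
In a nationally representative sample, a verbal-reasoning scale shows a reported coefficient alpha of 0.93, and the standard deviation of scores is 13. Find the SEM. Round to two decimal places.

3.44

The standard error of measurement is 13.0000×√(1 − 0.9300) ≈ 13.0000×0.2646 ≈ 3.4395.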